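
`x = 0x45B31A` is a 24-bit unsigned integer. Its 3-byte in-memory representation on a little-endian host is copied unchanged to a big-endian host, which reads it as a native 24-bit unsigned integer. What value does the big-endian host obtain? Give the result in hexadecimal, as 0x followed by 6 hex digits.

Stored little-endian, the bytes at ascending addresses are 1A B3 45.
Read back as big-endian, the last byte is least significant, giving 0x1AB345.

0x1AB345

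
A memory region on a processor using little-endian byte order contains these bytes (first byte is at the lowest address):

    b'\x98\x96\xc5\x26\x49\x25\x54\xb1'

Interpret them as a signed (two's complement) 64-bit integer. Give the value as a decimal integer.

-5668865034839288168

In little-endian order the low byte comes first in memory.
Reassemble most-significant byte first: B1 54 25 49 26 C5 96 98 → 0xB154254926C59698.
Top bit is set, so as a signed 64-bit value this is 0xB154254926C59698 − 2^64 = -5668865034839288168.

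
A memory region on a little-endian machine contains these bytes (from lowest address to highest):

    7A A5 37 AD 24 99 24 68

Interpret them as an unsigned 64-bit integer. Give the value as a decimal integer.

7504291261910066554

Little-endian stores the least-significant byte at the lowest address.
Reassemble most-significant byte first: 68 24 99 24 AD 37 A5 7A → 0x68249924AD37A57A.
0x68249924AD37A57A = 7504291261910066554.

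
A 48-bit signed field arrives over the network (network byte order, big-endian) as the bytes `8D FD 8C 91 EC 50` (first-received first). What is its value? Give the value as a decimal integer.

Big-endian: lowest address holds the most-significant byte.
The bytes are already most-significant first: 0x8DFD8C91EC50.
Top bit is set, so as a signed 48-bit value this is 0x8DFD8C91EC50 − 2^48 = -125354852094896.

-125354852094896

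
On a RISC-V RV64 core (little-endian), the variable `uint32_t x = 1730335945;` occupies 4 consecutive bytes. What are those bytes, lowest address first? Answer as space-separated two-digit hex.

C9 D4 22 67

1730335945 in hexadecimal, padded to 32 bits, is 0x6722D4C9.
Split into bytes (most-significant first): 67 22 D4 C9.
In little-endian order the low byte comes first in memory.
So at ascending addresses the bytes are C9 D4 22 67.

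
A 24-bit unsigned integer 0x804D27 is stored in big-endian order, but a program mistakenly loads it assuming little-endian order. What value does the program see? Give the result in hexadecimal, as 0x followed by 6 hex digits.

0x274D80

Stored big-endian, the bytes at ascending addresses are 80 4D 27.
Read back as little-endian, the first byte is least significant, giving 0x274D80.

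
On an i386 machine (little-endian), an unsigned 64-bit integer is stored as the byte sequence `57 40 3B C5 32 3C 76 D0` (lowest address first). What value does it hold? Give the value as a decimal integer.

15021259795895894103

In little-endian order the low byte comes first in memory.
Reassemble most-significant byte first: D0 76 3C 32 C5 3B 40 57 → 0xD0763C32C53B4057.
0xD0763C32C53B4057 = 15021259795895894103.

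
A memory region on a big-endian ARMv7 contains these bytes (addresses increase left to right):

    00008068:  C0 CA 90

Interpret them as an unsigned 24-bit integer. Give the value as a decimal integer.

Big-endian stores the most-significant byte at the lowest address.
The bytes are already most-significant first: 0xC0CA90.
0xC0CA90 = 12634768.

12634768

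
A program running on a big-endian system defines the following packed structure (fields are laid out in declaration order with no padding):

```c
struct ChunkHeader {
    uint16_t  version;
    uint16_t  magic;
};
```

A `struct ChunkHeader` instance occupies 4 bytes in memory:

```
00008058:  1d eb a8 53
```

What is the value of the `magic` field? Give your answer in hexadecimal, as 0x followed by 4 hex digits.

0xA853

`magic` follows `version` (2 bytes), so it starts at byte offset 2 and occupies 2 bytes.
Bytes at offsets 2..3: A8 53.
Big-endian: lowest address holds the most-significant byte.
The bytes are already most-significant first: 0xA853.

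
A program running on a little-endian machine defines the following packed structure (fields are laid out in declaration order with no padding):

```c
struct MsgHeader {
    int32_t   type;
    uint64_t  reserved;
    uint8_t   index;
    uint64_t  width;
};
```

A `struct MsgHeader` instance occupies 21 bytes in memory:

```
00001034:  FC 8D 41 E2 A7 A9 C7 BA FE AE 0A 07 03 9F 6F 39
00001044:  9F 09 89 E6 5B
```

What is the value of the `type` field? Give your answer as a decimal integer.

`type` is the first field, at byte offset 0, occupying 4 bytes.
Bytes at offsets 0..3: FC 8D 41 E2.
Little-endian: lowest address holds the least-significant byte.
Reassemble most-significant byte first: E2 41 8D FC → 0xE2418DFC.
Top bit is set, so as a signed 32-bit value this is 0xE2418DFC − 2^32 = -499020292.

-499020292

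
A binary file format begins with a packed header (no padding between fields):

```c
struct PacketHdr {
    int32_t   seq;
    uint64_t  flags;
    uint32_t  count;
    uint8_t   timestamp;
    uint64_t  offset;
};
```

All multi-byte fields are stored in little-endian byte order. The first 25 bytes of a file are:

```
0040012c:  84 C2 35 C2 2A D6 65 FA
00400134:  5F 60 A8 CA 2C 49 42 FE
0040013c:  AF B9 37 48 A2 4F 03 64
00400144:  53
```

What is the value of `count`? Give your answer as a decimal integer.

`count` follows `seq` (4 B), `flags` (8 B), so it starts at offset 4 + 8 = 12 and occupies 4 bytes.
Bytes at offsets 12..15: 2C 49 42 FE.
Little-endian: lowest address holds the least-significant byte.
Reassemble most-significant byte first: FE 42 49 2C → 0xFE42492C.
0xFE42492C = 4265756972.

4265756972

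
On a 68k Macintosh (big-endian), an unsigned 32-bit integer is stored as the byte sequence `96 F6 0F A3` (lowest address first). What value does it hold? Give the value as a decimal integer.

Big-endian: lowest address holds the most-significant byte.
The bytes are already most-significant first: 0x96F60FA3.
0x96F60FA3 = 2532708259.

2532708259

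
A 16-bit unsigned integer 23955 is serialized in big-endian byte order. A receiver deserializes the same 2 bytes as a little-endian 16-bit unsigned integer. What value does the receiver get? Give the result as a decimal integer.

37725

23955 in 16-bit hexadecimal is 0x5D93.
Stored big-endian, the bytes at ascending addresses are 5D 93.
Read back as little-endian, the first byte is least significant, giving 0x935D.
0x935D = 37725.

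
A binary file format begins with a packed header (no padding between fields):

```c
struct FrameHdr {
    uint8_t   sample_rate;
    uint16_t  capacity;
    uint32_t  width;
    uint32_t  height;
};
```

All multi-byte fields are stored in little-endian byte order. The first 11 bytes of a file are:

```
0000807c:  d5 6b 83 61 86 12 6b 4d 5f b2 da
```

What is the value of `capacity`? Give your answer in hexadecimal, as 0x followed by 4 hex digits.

`capacity` follows `sample_rate` (1 byte), so it starts at byte offset 1 and occupies 2 bytes.
Bytes at offsets 1..2: 6B 83.
Little-endian: lowest address holds the least-significant byte.
Reassemble most-significant byte first: 83 6B → 0x836B.

0x836B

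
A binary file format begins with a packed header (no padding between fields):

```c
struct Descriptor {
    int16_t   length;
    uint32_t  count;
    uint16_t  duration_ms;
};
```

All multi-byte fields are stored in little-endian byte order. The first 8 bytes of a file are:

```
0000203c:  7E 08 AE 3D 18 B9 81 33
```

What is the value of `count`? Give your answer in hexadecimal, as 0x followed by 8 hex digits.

`count` follows `length` (2 bytes), so it starts at byte offset 2 and occupies 4 bytes.
Bytes at offsets 2..5: AE 3D 18 B9.
In little-endian order the low byte comes first in memory.
Reassemble most-significant byte first: B9 18 3D AE → 0xB9183DAE.

0xB9183DAE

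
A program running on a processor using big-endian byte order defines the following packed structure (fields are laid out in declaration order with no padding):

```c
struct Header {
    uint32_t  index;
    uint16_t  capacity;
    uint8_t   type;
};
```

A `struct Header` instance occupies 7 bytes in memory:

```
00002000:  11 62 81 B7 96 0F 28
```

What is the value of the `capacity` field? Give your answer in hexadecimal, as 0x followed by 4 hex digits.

`capacity` follows `index` (4 bytes), so it starts at byte offset 4 and occupies 2 bytes.
Bytes at offsets 4..5: 96 0F.
In big-endian order the high byte comes first in memory.
The bytes are already most-significant first: 0x960F.

0x960F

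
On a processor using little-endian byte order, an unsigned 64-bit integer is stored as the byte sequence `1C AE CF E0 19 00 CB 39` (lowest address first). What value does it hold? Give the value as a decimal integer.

Little-endian stores the least-significant byte at the lowest address.
Reassemble most-significant byte first: 39 CB 00 19 E0 CF AE 1C → 0x39CB0019E0CFAE1C.
0x39CB0019E0CFAE1C = 4164422391580044828.

4164422391580044828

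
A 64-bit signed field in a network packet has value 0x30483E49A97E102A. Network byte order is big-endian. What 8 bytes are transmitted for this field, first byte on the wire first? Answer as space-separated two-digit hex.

30 48 3E 49 A9 7E 10 2A

Split into bytes (most-significant first): 30 48 3E 49 A9 7E 10 2A.
Big-endian: lowest address holds the most-significant byte.
So the memory order matches the most-significant-first order: 30 48 3E 49 A9 7E 10 2A.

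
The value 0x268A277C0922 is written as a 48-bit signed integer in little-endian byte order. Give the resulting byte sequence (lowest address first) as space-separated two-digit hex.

22 09 7C 27 8A 26

Split into bytes (most-significant first): 26 8A 27 7C 09 22.
Little-endian: lowest address holds the least-significant byte.
So at ascending addresses the bytes are 22 09 7C 27 8A 26.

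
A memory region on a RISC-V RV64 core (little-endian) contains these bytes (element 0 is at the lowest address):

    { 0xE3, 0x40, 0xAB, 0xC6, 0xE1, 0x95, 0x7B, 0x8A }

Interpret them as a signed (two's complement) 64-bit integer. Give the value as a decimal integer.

Little-endian: lowest address holds the least-significant byte.
Reassemble most-significant byte first: 8A 7B 95 E1 C6 AB 40 E3 → 0x8A7B95E1C6AB40E3.
Top bit is set, so as a signed 64-bit value this is 0x8A7B95E1C6AB40E3 − 2^64 = -8468009877406793501.

-8468009877406793501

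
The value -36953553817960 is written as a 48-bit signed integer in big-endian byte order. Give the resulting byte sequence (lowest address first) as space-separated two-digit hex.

DE 64 14 8D 2E 98

Two's complement of -36953553817960 in 48 bits: 36953553817960 = 0x219BEB72D168; invert → 0xDE64148D2E97; add 1 → 0xDE64148D2E98.
Split into bytes (most-significant first): DE 64 14 8D 2E 98.
Big-endian: lowest address holds the most-significant byte.
So the memory order matches the most-significant-first order: DE 64 14 8D 2E 98.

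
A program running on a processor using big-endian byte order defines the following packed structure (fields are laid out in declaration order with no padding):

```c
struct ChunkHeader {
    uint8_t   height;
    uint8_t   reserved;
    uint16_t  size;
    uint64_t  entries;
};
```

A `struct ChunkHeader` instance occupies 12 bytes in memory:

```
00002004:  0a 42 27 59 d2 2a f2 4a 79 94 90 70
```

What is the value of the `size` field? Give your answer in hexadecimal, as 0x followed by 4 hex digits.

0x2759

`size` follows `height` (1 B), `reserved` (1 B), so it starts at offset 1 + 1 = 2 and occupies 2 bytes.
Bytes at offsets 2..3: 27 59.
Big-endian: lowest address holds the most-significant byte.
The bytes are already most-significant first: 0x2759.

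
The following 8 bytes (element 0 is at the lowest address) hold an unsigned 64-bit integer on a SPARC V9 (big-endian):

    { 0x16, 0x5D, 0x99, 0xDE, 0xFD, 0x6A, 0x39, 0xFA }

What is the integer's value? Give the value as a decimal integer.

1611613424681892346

Big-endian stores the most-significant byte at the lowest address.
The bytes are already most-significant first: 0x165D99DEFD6A39FA.
0x165D99DEFD6A39FA = 1611613424681892346.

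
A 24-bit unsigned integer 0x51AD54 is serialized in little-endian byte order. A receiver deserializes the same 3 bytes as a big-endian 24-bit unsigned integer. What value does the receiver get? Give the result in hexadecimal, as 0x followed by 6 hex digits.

Stored little-endian, the bytes at ascending addresses are 54 AD 51.
Read back as big-endian, the last byte is least significant, giving 0x54AD51.

0x54AD51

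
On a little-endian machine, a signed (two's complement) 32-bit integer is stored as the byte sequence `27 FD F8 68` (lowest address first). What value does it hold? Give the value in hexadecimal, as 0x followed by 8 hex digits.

Little-endian stores the least-significant byte at the lowest address.
Reassemble most-significant byte first: 68 F8 FD 27 → 0x68F8FD27.

0x68F8FD27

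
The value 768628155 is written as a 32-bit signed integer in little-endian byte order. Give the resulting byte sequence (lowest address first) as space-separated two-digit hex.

768628155 in hexadecimal, padded to 32 bits, is 0x2DD055BB.
Split into bytes (most-significant first): 2D D0 55 BB.
Little-endian: lowest address holds the least-significant byte.
So at ascending addresses the bytes are BB 55 D0 2D.

BB 55 D0 2D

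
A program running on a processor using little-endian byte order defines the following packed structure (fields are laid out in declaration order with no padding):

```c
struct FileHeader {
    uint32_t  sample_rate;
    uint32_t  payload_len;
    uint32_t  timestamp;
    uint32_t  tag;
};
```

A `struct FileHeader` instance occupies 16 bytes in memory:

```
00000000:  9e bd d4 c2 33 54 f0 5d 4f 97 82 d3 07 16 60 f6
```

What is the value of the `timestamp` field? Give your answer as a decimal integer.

3548550991

`timestamp` follows `sample_rate` (4 B), `payload_len` (4 B), so it starts at offset 4 + 4 = 8 and occupies 4 bytes.
Bytes at offsets 8..11: 4F 97 82 D3.
In little-endian order the low byte comes first in memory.
Reassemble most-significant byte first: D3 82 97 4F → 0xD382974F.
0xD382974F = 3548550991.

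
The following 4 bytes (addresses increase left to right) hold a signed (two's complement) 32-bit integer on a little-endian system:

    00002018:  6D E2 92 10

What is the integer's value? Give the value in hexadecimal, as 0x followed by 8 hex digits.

Little-endian: lowest address holds the least-significant byte.
Reassemble most-significant byte first: 10 92 E2 6D → 0x1092E26D.

0x1092E26D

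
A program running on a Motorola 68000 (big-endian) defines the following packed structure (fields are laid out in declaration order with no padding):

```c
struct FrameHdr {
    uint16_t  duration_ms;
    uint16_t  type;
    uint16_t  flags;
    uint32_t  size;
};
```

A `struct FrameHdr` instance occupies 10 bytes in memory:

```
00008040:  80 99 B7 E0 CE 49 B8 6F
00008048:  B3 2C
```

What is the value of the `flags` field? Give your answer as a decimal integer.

52809

`flags` follows `duration_ms` (2 B), `type` (2 B), so it starts at offset 2 + 2 = 4 and occupies 2 bytes.
Bytes at offsets 4..5: CE 49.
In big-endian order the high byte comes first in memory.
The bytes are already most-significant first: 0xCE49.
0xCE49 = 52809.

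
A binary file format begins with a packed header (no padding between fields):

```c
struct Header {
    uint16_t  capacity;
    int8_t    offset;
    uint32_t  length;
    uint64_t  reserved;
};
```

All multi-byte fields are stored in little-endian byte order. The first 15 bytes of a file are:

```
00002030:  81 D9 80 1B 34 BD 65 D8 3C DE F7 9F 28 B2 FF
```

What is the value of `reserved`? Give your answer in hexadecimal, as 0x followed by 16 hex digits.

0xFFB2289FF7DE3CD8

`reserved` follows `capacity` (2 B), `offset` (1 B), `length` (4 B), so it starts at offset 2 + 1 + 4 = 7 and occupies 8 bytes.
Bytes at offsets 7..14: D8 3C DE F7 9F 28 B2 FF.
In little-endian order the low byte comes first in memory.
Reassemble most-significant byte first: FF B2 28 9F F7 DE 3C D8 → 0xFFB2289FF7DE3CD8.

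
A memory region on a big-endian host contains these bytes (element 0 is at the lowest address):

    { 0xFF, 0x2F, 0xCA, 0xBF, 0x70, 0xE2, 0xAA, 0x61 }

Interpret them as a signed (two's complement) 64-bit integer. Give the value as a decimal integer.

-58605346551059871

In big-endian order the high byte comes first in memory.
The bytes are already most-significant first: 0xFF2FCABF70E2AA61.
Top bit is set, so as a signed 64-bit value this is 0xFF2FCABF70E2AA61 − 2^64 = -58605346551059871.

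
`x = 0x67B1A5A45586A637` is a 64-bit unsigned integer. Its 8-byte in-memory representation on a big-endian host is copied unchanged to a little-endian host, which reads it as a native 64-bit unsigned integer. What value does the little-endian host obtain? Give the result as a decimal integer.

Stored big-endian, the bytes at ascending addresses are 67 B1 A5 A4 55 86 A6 37.
Read back as little-endian, the first byte is least significant, giving 0x37A68655A4A5B167.
0x37A68655A4A5B167 = 4010040220612669799.

4010040220612669799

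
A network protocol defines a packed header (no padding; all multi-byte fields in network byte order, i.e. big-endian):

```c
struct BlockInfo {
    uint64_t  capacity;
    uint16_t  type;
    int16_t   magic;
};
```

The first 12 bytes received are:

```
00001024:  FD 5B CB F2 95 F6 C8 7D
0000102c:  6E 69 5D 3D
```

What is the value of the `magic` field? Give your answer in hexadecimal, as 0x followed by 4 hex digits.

`magic` follows `capacity` (8 B), `type` (2 B), so it starts at offset 8 + 2 = 10 and occupies 2 bytes.
Bytes at offsets 10..11: 5D 3D.
Big-endian stores the most-significant byte at the lowest address.
The bytes are already most-significant first: 0x5D3D.

0x5D3D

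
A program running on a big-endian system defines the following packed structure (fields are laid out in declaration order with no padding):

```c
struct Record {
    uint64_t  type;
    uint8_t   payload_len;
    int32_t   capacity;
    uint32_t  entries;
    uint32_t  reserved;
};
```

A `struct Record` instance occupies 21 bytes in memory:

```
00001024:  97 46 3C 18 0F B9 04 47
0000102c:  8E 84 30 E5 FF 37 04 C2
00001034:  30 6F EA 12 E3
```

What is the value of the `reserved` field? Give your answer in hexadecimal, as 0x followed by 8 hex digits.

`reserved` follows `type` (8 B), `payload_len` (1 B), `capacity` (4 B), `entries` (4 B), so it starts at offset 8 + 1 + 4 + 4 = 17 and occupies 4 bytes.
Bytes at offsets 17..20: 6F EA 12 E3.
Big-endian: lowest address holds the most-significant byte.
The bytes are already most-significant first: 0x6FEA12E3.

0x6FEA12E3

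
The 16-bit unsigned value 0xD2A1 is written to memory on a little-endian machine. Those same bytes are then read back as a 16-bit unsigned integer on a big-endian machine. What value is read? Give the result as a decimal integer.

Stored little-endian, the bytes at ascending addresses are A1 D2.
Read back as big-endian, the last byte is least significant, giving 0xA1D2.
0xA1D2 = 41426.

41426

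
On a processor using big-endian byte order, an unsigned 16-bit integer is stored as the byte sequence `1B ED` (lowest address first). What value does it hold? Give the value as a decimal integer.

In big-endian order the high byte comes first in memory.
The bytes are already most-significant first: 0x1BED.
0x1BED = 7149.

7149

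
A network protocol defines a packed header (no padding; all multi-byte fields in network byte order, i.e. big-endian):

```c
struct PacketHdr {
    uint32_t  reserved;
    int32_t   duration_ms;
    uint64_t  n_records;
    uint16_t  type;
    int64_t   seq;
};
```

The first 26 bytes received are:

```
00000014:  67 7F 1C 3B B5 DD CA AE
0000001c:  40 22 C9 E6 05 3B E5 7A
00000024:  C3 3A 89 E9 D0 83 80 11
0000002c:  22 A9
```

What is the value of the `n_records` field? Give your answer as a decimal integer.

`n_records` follows `reserved` (4 B), `duration_ms` (4 B), so it starts at offset 4 + 4 = 8 and occupies 8 bytes.
Bytes at offsets 8..15: 40 22 C9 E6 05 3B E5 7A.
In big-endian order the high byte comes first in memory.
The bytes are already most-significant first: 0x4022C9E6053BE57A.
0x4022C9E6053BE57A = 4621478157403022714.

4621478157403022714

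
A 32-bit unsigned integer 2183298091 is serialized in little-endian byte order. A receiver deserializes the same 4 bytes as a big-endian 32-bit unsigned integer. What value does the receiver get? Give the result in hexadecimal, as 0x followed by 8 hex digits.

0x2B7C2282

2183298091 in 32-bit hexadecimal is 0x82227C2B.
Stored little-endian, the bytes at ascending addresses are 2B 7C 22 82.
Read back as big-endian, the last byte is least significant, giving 0x2B7C2282.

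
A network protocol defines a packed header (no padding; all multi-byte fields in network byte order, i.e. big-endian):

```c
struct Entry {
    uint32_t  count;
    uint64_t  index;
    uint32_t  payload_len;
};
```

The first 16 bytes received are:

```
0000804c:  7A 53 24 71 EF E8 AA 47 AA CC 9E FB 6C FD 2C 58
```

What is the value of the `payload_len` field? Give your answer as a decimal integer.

1828531288

`payload_len` follows `count` (4 B), `index` (8 B), so it starts at offset 4 + 8 = 12 and occupies 4 bytes.
Bytes at offsets 12..15: 6C FD 2C 58.
Big-endian: lowest address holds the most-significant byte.
The bytes are already most-significant first: 0x6CFD2C58.
0x6CFD2C58 = 1828531288.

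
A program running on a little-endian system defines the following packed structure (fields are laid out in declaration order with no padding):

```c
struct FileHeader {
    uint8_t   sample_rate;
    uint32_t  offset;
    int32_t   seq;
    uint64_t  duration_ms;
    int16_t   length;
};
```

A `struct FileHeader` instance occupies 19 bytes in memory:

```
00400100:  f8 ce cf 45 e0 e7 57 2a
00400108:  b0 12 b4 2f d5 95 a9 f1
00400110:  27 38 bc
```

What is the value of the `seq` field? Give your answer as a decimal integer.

-1339402265

`seq` follows `sample_rate` (1 B), `offset` (4 B), so it starts at offset 1 + 4 = 5 and occupies 4 bytes.
Bytes at offsets 5..8: E7 57 2A B0.
Little-endian: lowest address holds the least-significant byte.
Reassemble most-significant byte first: B0 2A 57 E7 → 0xB02A57E7.
Top bit is set, so as a signed 32-bit value this is 0xB02A57E7 − 2^32 = -1339402265.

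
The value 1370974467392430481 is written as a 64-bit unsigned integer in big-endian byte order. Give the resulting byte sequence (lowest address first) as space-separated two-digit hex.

13 06 AE 03 AD 0E 61 91

1370974467392430481 in hexadecimal, padded to 64 bits, is 0x1306AE03AD0E6191.
Split into bytes (most-significant first): 13 06 AE 03 AD 0E 61 91.
Big-endian stores the most-significant byte at the lowest address.
So the memory order matches the most-significant-first order: 13 06 AE 03 AD 0E 61 91.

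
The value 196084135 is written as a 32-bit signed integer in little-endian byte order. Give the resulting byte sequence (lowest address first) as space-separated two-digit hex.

A7 01 B0 0B

196084135 in hexadecimal, padded to 32 bits, is 0x0BB001A7.
Split into bytes (most-significant first): 0B B0 01 A7.
In little-endian order the low byte comes first in memory.
So at ascending addresses the bytes are A7 01 B0 0B.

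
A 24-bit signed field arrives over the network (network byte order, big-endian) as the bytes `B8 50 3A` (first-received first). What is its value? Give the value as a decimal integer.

In big-endian order the high byte comes first in memory.
The bytes are already most-significant first: 0xB8503A.
Top bit is set, so as a signed 24-bit value this is 0xB8503A − 2^24 = -4698054.

-4698054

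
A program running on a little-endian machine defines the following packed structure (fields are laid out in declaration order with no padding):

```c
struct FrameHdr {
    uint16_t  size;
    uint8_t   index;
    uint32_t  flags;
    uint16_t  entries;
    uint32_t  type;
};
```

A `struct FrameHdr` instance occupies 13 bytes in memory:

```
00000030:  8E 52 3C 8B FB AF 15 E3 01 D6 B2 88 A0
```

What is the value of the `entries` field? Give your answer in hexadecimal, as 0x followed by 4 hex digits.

`entries` follows `size` (2 B), `index` (1 B), `flags` (4 B), so it starts at offset 2 + 1 + 4 = 7 and occupies 2 bytes.
Bytes at offsets 7..8: E3 01.
Little-endian: lowest address holds the least-significant byte.
Reassemble most-significant byte first: 01 E3 → 0x01E3.

0x01E3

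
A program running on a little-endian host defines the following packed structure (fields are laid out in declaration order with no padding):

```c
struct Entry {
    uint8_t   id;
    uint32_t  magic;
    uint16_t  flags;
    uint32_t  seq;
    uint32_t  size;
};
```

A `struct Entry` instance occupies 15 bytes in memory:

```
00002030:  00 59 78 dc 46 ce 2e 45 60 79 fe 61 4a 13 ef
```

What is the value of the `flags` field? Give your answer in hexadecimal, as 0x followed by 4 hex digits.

0x2ECE

`flags` follows `id` (1 B), `magic` (4 B), so it starts at offset 1 + 4 = 5 and occupies 2 bytes.
Bytes at offsets 5..6: CE 2E.
In little-endian order the low byte comes first in memory.
Reassemble most-significant byte first: 2E CE → 0x2ECE.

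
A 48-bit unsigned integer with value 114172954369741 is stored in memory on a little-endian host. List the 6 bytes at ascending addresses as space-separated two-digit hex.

114172954369741 in hexadecimal, padded to 48 bits, is 0x67D6F6635ECD.
Split into bytes (most-significant first): 67 D6 F6 63 5E CD.
Little-endian stores the least-significant byte at the lowest address.
So at ascending addresses the bytes are CD 5E 63 F6 D6 67.

CD 5E 63 F6 D6 67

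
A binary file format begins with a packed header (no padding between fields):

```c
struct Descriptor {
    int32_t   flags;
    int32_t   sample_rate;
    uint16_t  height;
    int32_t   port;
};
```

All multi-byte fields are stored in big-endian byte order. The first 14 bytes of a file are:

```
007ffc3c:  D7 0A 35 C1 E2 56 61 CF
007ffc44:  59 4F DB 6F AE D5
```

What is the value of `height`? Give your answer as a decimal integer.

22863

`height` follows `flags` (4 B), `sample_rate` (4 B), so it starts at offset 4 + 4 = 8 and occupies 2 bytes.
Bytes at offsets 8..9: 59 4F.
In big-endian order the high byte comes first in memory.
The bytes are already most-significant first: 0x594F.
0x594F = 22863.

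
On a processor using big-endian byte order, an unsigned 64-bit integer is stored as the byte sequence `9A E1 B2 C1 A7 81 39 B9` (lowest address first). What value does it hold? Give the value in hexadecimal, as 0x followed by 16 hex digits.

0x9AE1B2C1A78139B9

Big-endian stores the most-significant byte at the lowest address.
The bytes are already most-significant first: 0x9AE1B2C1A78139B9.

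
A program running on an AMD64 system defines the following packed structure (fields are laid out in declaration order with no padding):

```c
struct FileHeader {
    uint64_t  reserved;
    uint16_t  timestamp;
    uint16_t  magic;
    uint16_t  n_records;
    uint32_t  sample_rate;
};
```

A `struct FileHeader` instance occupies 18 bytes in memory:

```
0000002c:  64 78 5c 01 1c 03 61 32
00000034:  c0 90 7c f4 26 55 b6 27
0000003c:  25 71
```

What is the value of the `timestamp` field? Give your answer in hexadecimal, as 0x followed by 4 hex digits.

0x90C0

`timestamp` follows `reserved` (8 bytes), so it starts at byte offset 8 and occupies 2 bytes.
Bytes at offsets 8..9: C0 90.
Little-endian stores the least-significant byte at the lowest address.
Reassemble most-significant byte first: 90 C0 → 0x90C0.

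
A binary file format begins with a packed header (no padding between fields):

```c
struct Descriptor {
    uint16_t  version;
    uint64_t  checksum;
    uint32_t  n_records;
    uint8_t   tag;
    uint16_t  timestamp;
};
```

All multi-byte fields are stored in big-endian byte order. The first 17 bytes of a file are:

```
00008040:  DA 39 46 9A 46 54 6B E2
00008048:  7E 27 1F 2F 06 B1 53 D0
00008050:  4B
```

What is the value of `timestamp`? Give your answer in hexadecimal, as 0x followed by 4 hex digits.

0xD04B

`timestamp` follows `version` (2 B), `checksum` (8 B), `n_records` (4 B), `tag` (1 B), so it starts at offset 2 + 8 + 4 + 1 = 15 and occupies 2 bytes.
Bytes at offsets 15..16: D0 4B.
Big-endian stores the most-significant byte at the lowest address.
The bytes are already most-significant first: 0xD04B.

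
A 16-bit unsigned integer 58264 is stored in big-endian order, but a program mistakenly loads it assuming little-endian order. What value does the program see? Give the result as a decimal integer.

58264 in 16-bit hexadecimal is 0xE398.
Stored big-endian, the bytes at ascending addresses are E3 98.
Read back as little-endian, the first byte is least significant, giving 0x98E3.
0x98E3 = 39139.

39139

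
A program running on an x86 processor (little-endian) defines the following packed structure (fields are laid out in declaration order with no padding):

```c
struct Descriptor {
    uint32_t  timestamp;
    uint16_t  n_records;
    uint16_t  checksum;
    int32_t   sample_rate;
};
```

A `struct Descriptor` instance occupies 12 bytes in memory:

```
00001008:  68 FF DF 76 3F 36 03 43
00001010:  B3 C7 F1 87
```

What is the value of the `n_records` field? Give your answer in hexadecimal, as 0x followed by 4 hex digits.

0x363F

`n_records` follows `timestamp` (4 bytes), so it starts at byte offset 4 and occupies 2 bytes.
Bytes at offsets 4..5: 3F 36.
In little-endian order the low byte comes first in memory.
Reassemble most-significant byte first: 36 3F → 0x363F.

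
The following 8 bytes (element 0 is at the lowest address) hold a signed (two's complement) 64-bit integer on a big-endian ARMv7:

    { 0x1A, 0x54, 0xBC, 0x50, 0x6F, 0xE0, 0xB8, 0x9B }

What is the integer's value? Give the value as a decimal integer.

Big-endian: lowest address holds the most-significant byte.
The bytes are already most-significant first: 0x1A54BC506FE0B89B.
0x1A54BC506FE0B89B = 1897348396690225307.

1897348396690225307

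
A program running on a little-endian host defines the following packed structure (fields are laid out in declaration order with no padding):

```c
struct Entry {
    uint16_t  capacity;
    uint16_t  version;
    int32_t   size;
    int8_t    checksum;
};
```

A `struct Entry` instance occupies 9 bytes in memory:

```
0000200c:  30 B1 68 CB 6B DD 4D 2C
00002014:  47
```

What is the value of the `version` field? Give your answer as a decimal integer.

`version` follows `capacity` (2 bytes), so it starts at byte offset 2 and occupies 2 bytes.
Bytes at offsets 2..3: 68 CB.
In little-endian order the low byte comes first in memory.
Reassemble most-significant byte first: CB 68 → 0xCB68.
0xCB68 = 52072.

52072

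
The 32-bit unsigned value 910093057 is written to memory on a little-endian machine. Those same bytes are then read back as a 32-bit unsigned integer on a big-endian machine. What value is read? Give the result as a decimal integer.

32194102

910093057 in 32-bit hexadecimal is 0x363EEB01.
Stored little-endian, the bytes at ascending addresses are 01 EB 3E 36.
Read back as big-endian, the last byte is least significant, giving 0x01EB3E36.
0x01EB3E36 = 32194102.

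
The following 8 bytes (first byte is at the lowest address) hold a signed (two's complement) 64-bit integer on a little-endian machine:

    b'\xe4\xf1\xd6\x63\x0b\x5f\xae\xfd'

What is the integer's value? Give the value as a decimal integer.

Little-endian stores the least-significant byte at the lowest address.
Reassemble most-significant byte first: FD AE 5F 0B 63 D6 F1 E4 → 0xFDAE5F0B63D6F1E4.
Top bit is set, so as a signed 64-bit value this is 0xFDAE5F0B63D6F1E4 − 2^64 = -167091633641819676.

-167091633641819676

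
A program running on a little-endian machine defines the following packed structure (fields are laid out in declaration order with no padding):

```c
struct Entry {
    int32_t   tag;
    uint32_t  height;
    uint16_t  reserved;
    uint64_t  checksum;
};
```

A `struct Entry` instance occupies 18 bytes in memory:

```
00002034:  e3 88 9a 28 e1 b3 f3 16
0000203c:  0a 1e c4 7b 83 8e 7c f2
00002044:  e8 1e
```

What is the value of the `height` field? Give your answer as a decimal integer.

385070049

`height` follows `tag` (4 bytes), so it starts at byte offset 4 and occupies 4 bytes.
Bytes at offsets 4..7: E1 B3 F3 16.
In little-endian order the low byte comes first in memory.
Reassemble most-significant byte first: 16 F3 B3 E1 → 0x16F3B3E1.
0x16F3B3E1 = 385070049.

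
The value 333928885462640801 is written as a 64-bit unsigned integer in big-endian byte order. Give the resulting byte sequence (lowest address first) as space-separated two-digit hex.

333928885462640801 in hexadecimal, padded to 64 bits, is 0x04A25A8D563E28A1.
Split into bytes (most-significant first): 04 A2 5A 8D 56 3E 28 A1.
Big-endian: lowest address holds the most-significant byte.
So the memory order matches the most-significant-first order: 04 A2 5A 8D 56 3E 28 A1.

04 A2 5A 8D 56 3E 28 A1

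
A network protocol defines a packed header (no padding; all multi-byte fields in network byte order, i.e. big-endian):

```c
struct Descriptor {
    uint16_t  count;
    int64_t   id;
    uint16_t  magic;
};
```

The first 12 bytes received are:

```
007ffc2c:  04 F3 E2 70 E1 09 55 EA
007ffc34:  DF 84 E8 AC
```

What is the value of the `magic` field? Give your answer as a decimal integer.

59564

`magic` follows `count` (2 B), `id` (8 B), so it starts at offset 2 + 8 = 10 and occupies 2 bytes.
Bytes at offsets 10..11: E8 AC.
In big-endian order the high byte comes first in memory.
The bytes are already most-significant first: 0xE8AC.
0xE8AC = 59564.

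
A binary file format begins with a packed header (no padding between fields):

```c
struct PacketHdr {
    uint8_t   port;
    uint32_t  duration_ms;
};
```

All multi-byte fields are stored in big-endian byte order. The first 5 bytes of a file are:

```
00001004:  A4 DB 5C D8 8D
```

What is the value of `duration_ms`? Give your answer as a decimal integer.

`duration_ms` follows `port` (1 byte), so it starts at byte offset 1 and occupies 4 bytes.
Bytes at offsets 1..4: DB 5C D8 8D.
Big-endian: lowest address holds the most-significant byte.
The bytes are already most-significant first: 0xDB5CD88D.
0xDB5CD88D = 3680295053.

3680295053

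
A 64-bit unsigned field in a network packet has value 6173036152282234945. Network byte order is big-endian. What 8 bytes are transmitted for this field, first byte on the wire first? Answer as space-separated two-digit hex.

55 AB 07 AC A2 6D 40 41

6173036152282234945 in hexadecimal, padded to 64 bits, is 0x55AB07ACA26D4041.
Split into bytes (most-significant first): 55 AB 07 AC A2 6D 40 41.
In big-endian order the high byte comes first in memory.
So the memory order matches the most-significant-first order: 55 AB 07 AC A2 6D 40 41.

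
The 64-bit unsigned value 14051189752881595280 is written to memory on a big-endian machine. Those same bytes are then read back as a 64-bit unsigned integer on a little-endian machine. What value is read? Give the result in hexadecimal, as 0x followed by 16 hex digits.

0x90C31D44A2DAFFC2

14051189752881595280 in 64-bit hexadecimal is 0xC2FFDAA2441DC390.
Stored big-endian, the bytes at ascending addresses are C2 FF DA A2 44 1D C3 90.
Read back as little-endian, the first byte is least significant, giving 0x90C31D44A2DAFFC2.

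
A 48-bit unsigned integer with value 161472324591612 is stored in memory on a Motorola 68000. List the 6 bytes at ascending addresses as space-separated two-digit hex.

92 DB B4 8C 5F FC

161472324591612 in hexadecimal, padded to 48 bits, is 0x92DBB48C5FFC.
Split into bytes (most-significant first): 92 DB B4 8C 5F FC.
Big-endian: lowest address holds the most-significant byte.
So the memory order matches the most-significant-first order: 92 DB B4 8C 5F FC.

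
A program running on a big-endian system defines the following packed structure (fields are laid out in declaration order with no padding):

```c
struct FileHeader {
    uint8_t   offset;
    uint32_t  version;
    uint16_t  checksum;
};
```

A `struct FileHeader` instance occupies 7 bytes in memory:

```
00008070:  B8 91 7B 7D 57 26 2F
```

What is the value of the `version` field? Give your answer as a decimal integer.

`version` follows `offset` (1 byte), so it starts at byte offset 1 and occupies 4 bytes.
Bytes at offsets 1..4: 91 7B 7D 57.
In big-endian order the high byte comes first in memory.
The bytes are already most-significant first: 0x917B7D57.
0x917B7D57 = 2440789335.

2440789335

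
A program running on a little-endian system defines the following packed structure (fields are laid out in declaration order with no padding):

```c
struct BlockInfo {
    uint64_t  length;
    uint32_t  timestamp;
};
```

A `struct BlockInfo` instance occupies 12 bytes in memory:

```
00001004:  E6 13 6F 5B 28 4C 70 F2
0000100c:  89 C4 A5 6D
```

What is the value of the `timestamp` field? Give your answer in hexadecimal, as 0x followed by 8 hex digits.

`timestamp` follows `length` (8 bytes), so it starts at byte offset 8 and occupies 4 bytes.
Bytes at offsets 8..11: 89 C4 A5 6D.
Little-endian stores the least-significant byte at the lowest address.
Reassemble most-significant byte first: 6D A5 C4 89 → 0x6DA5C489.

0x6DA5C489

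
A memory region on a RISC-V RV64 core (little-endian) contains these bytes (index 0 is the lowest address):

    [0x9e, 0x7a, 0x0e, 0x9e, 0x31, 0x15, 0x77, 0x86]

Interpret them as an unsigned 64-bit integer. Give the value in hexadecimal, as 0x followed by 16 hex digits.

0x867715319E0E7A9E

Little-endian: lowest address holds the least-significant byte.
Reassemble most-significant byte first: 86 77 15 31 9E 0E 7A 9E → 0x867715319E0E7A9E.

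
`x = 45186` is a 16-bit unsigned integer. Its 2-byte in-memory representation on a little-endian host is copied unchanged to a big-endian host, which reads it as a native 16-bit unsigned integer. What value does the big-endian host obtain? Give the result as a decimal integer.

33456

45186 in 16-bit hexadecimal is 0xB082.
Stored little-endian, the bytes at ascending addresses are 82 B0.
Read back as big-endian, the last byte is least significant, giving 0x82B0.
0x82B0 = 33456.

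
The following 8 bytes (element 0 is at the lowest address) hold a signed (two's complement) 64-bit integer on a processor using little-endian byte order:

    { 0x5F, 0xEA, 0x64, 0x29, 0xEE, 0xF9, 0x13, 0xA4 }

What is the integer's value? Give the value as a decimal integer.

-6623675825639855521

In little-endian order the low byte comes first in memory.
Reassemble most-significant byte first: A4 13 F9 EE 29 64 EA 5F → 0xA413F9EE2964EA5F.
Top bit is set, so as a signed 64-bit value this is 0xA413F9EE2964EA5F − 2^64 = -6623675825639855521.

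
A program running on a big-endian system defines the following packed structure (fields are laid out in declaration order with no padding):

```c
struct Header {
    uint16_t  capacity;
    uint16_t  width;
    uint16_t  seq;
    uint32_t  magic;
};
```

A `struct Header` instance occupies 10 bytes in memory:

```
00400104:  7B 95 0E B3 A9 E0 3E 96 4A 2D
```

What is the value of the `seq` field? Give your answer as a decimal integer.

43488

`seq` follows `capacity` (2 B), `width` (2 B), so it starts at offset 2 + 2 = 4 and occupies 2 bytes.
Bytes at offsets 4..5: A9 E0.
Big-endian stores the most-significant byte at the lowest address.
The bytes are already most-significant first: 0xA9E0.
0xA9E0 = 43488.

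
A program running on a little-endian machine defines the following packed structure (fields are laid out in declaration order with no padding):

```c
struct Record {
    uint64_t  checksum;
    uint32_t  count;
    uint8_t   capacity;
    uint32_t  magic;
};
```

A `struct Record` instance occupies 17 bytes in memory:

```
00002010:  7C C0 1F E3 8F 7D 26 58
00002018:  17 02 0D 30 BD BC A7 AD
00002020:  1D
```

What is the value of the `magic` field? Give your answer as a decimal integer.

497919932

`magic` follows `checksum` (8 B), `count` (4 B), `capacity` (1 B), so it starts at offset 8 + 4 + 1 = 13 and occupies 4 bytes.
Bytes at offsets 13..16: BC A7 AD 1D.
In little-endian order the low byte comes first in memory.
Reassemble most-significant byte first: 1D AD A7 BC → 0x1DADA7BC.
0x1DADA7BC = 497919932.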